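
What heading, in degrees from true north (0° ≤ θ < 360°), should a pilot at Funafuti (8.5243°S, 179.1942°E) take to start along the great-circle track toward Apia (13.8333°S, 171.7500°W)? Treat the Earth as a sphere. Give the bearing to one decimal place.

Δλ = -171.7500 − 179.1942 = -350.9442°; wrapped into (−180°, 180°]: 9.0558°.
θ = atan2( sin Δλ · cos φ₂ , cos φ₁ · sin φ₂ − sin φ₁ · cos φ₂ · cos Δλ )
  = atan2(0.15283, -0.09432) = 121.681° → normalised to [0°, 360°): 121.681°.

121.7°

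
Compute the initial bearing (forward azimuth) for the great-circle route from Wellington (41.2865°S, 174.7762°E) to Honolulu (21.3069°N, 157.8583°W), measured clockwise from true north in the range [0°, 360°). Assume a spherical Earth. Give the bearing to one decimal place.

27.6°

Δλ = -157.8583 − 174.7762 = -332.6345°; wrapped into (−180°, 180°]: 27.3655°.
θ = atan2( sin Δλ · cos φ₂ , cos φ₁ · sin φ₂ − sin φ₁ · cos φ₂ · cos Δλ )
  = atan2(0.42825, 0.81897) = 27.605° → normalised to [0°, 360°): 27.605°.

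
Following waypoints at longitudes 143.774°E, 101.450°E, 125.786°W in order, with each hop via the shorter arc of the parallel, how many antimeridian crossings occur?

1

Leg 1: +143.774° → +101.450°, shortest Δλ = -42.324° (west) — does not cross 180°.
Leg 2: +101.450° → -125.786°, shortest Δλ = 132.764° (east) — crosses 180°.
Total crossings: 1.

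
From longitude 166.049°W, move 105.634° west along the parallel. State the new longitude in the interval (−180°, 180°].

88.317°E

Start at -166.049°; shift −105.634° → -271.683°.
-271.683° lies outside (−180°, 180°]; add 360° → +88.317°.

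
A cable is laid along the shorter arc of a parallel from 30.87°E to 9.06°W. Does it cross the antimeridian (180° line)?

No

Signed shortest Δλ = ((-9.06 − 30.87 + 180) mod 360) − 180 = -39.93°.
Going west by 39.93° from +30.87° reaches -9.06° without touching 180°.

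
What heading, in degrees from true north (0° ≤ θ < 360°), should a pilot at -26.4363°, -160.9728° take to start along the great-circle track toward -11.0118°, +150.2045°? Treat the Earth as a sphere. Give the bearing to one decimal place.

Δλ = 150.2045 − -160.9728 = 311.1773°; wrapped into (−180°, 180°]: -48.8227°.
θ = atan2( sin Δλ · cos φ₂ , cos φ₁ · sin φ₂ − sin φ₁ · cos φ₂ · cos Δλ )
  = atan2(-0.73882, 0.11668) = -81.025° → normalised to [0°, 360°): 278.975°.

279.0°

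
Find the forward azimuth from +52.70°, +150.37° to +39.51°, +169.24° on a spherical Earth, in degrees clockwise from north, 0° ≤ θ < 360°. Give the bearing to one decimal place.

128.0°

Δλ = 169.24 − 150.37 = 18.87°.
θ = atan2( sin Δλ · cos φ₂ , cos φ₁ · sin φ₂ − sin φ₁ · cos φ₂ · cos Δλ )
  = atan2(0.24952, -0.19520) = 128.035° → normalised to [0°, 360°): 128.035°.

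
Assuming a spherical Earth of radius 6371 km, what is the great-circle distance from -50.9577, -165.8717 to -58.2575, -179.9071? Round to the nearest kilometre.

1211 km

Δλ = -179.9071 − -165.8717 = -14.0354°.
Δφ = -58.2575 − -50.9577 = -7.2998°.
a = sin²(Δφ/2) + cos φ₁ · cos φ₂ · sin²(Δλ/2) = 0.008999.
c = 2·atan2(√a, √(1−a)) = 0.19001 rad → d = 6371·c ≈ 1210.58 km.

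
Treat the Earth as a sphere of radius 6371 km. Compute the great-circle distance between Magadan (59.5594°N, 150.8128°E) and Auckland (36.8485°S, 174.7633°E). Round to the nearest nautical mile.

Δλ = 174.7633 − 150.8128 = 23.9505°.
Δφ = -36.8485 − 59.5594 = -96.4079°.
a = sin²(Δφ/2) + cos φ₁ · cos φ₂ · sin²(Δλ/2) = 0.573257.
c = 2·atan2(√a, √(1−a)) = 1.71784 rad → d = 6371·c ≈ 10944.36 km ≈ 5909.48 nmi.

5909 nmi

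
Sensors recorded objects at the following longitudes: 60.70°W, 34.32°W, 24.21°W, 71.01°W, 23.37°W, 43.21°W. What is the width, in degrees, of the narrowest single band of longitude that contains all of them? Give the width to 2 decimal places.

Sort the longitudes: -71.01°, -60.70°, -43.21°, -34.32°, -24.21°, -23.37°.
Eastward gaps between consecutive values (wrapping around): 10.31°, 17.49°, 8.89°, 10.11°, 0.84°, 312.36°.
Largest gap = 312.36° ⇒ minimal covering band is its complement: 360° − 312.36° = 47.64°.
Band runs from -71.01° eastward to -23.37°.

47.64°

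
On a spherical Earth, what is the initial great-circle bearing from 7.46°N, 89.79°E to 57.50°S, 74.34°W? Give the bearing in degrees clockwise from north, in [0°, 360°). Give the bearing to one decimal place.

190.8°

Δλ = -74.34 − 89.79 = -164.13°.
θ = atan2( sin Δλ · cos φ₂ , cos φ₁ · sin φ₂ − sin φ₁ · cos φ₂ · cos Δλ )
  = atan2(-0.14693, -0.76915) = -169.185° → normalised to [0°, 360°): 190.815°.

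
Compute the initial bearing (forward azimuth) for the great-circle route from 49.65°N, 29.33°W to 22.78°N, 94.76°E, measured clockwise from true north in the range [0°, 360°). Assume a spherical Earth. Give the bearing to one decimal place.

Δλ = 94.76 − -29.33 = 124.09°.
θ = atan2( sin Δλ · cos φ₂ , cos φ₁ · sin φ₂ − sin φ₁ · cos φ₂ · cos Δλ )
  = atan2(0.76356, 0.64453) = 49.832° → normalised to [0°, 360°): 49.832°.

49.8°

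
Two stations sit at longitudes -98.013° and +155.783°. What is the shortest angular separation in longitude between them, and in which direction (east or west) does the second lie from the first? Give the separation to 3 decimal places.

Raw difference: 155.783 − -98.013 = 253.796°.
Normalise into (−180°, 180°]: 253.796° − 360° = -106.204°.
Negative ⇒ the second point lies to the west; separation 106.204°.

106.204° west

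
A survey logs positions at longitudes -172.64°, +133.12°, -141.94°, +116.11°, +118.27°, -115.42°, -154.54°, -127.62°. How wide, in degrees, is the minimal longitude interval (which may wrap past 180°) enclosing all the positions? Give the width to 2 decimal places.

Sort the longitudes: -172.64°, -154.54°, -141.94°, -127.62°, -115.42°, +116.11°, +118.27°, +133.12°.
Eastward gaps between consecutive values (wrapping around): 18.10°, 12.60°, 14.32°, 12.20°, 231.53°, 2.16°, 14.85°, 54.24°.
Largest gap = 231.53° ⇒ minimal covering band is its complement: 360° − 231.53° = 128.47°.
Band runs from +116.11° eastward to -115.42°, crossing the antimeridian.

128.47°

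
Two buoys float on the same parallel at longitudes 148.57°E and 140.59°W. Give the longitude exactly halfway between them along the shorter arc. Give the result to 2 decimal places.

Signed shortest Δλ from +148.57° to -140.59° is +70.84°.
Midpoint longitude = +148.57° + (+70.84°)/2 = +148.57° + 35.42° = +183.99°.
Normalise into (−180°, 180°]: -176.01°.
(The naïve average (+148.57 + -140.59)/2 = 3.99° is on the wrong side of the globe.)

176.01°W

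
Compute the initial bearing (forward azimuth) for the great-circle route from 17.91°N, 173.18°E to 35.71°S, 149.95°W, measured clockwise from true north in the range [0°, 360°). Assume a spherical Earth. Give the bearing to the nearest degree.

147°

Δλ = -149.95 − 173.18 = -323.13°; wrapped into (−180°, 180°]: 36.87°.
θ = atan2( sin Δλ · cos φ₂ , cos φ₁ · sin φ₂ − sin φ₁ · cos φ₂ · cos Δλ )
  = atan2(0.48719, -0.75516) = 147.172° → normalised to [0°, 360°): 147.172°.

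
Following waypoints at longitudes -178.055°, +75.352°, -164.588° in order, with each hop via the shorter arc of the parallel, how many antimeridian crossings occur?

2

Leg 1: -178.055° → +75.352°, shortest Δλ = -106.593° (west) — crosses 180°.
Leg 2: +75.352° → -164.588°, shortest Δλ = 120.06° (east) — crosses 180°.
Total crossings: 2.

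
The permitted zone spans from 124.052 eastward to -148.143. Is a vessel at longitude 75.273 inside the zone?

No

Band width going east from +124.052° to -148.143°: ((-148.143 − 124.052) mod 360) = 87.805°.
Offset of +75.273° east of the west edge: ((75.273 − 124.052) mod 360) = 311.221°.
311.221° > 87.805° ⇒ outside.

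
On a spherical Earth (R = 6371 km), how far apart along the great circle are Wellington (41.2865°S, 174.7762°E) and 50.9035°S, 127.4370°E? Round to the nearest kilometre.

3733 km

Δλ = 127.4370 − 174.7762 = -47.3392°.
Δφ = -50.9035 − -41.2865 = -9.6170°.
a = sin²(Δφ/2) + cos φ₁ · cos φ₂ · sin²(Δλ/2) = 0.083401.
c = 2·atan2(√a, √(1−a)) = 0.58593 rad → d = 6371·c ≈ 3732.95 km.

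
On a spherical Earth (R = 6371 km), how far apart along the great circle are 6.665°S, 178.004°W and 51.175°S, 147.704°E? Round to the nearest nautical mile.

Δλ = 147.704 − -178.004 = 325.708°; wrapped into (−180°, 180°]: -34.292°.
Δφ = -51.175 − -6.665 = -44.510°.
a = sin²(Δφ/2) + cos φ₁ · cos φ₂ · sin²(Δλ/2) = 0.197556.
c = 2·atan2(√a, √(1−a)) = 0.92117 rad → d = 6371·c ≈ 5868.79 km ≈ 3168.89 nmi.

3169 nmi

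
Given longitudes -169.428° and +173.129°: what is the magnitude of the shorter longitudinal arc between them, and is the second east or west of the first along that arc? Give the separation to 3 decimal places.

Raw difference: 173.129 − -169.428 = 342.557°.
Normalise into (−180°, 180°]: 342.557° − 360° = -17.443°.
Negative ⇒ the second point lies to the west; separation 17.443°.

17.443° west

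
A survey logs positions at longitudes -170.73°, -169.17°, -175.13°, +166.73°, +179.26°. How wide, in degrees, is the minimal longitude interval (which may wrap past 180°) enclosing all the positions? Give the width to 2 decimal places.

24.10°

Sort the longitudes: -175.13°, -170.73°, -169.17°, +166.73°, +179.26°.
Eastward gaps between consecutive values (wrapping around): 4.40°, 1.56°, 335.90°, 12.53°, 5.61°.
Largest gap = 335.90° ⇒ minimal covering band is its complement: 360° − 335.90° = 24.10°.
Band runs from +166.73° eastward to -169.17°, crossing the antimeridian.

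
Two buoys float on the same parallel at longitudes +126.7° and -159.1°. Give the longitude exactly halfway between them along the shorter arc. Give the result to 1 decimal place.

+163.8°

Signed shortest Δλ from +126.7° to -159.1° is +74.2°.
Midpoint longitude = +126.7° + (+74.2°)/2 = +126.7° + 37.1° = +163.8°.
(The naïve average (+126.7 + -159.1)/2 = -16.2° is on the wrong side of the globe.)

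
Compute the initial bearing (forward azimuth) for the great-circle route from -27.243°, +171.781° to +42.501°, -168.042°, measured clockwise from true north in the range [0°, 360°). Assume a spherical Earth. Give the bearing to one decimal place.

Δλ = -168.042 − 171.781 = -339.823°; wrapped into (−180°, 180°]: 20.177°.
θ = atan2( sin Δλ · cos φ₂ , cos φ₁ · sin φ₂ − sin φ₁ · cos φ₂ · cos Δλ )
  = atan2(0.25430, 0.91744) = 15.492° → normalised to [0°, 360°): 15.492°.

15.5°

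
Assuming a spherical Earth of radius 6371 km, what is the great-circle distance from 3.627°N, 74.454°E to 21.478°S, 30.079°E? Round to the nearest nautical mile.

3012 nmi

Δλ = 30.079 − 74.454 = -44.375°.
Δφ = -21.478 − 3.627 = -25.105°.
a = sin²(Δφ/2) + cos φ₁ · cos φ₂ · sin²(Δλ/2) = 0.179676.
c = 2·atan2(√a, √(1−a)) = 0.87545 rad → d = 6371·c ≈ 5577.52 km ≈ 3011.62 nmi.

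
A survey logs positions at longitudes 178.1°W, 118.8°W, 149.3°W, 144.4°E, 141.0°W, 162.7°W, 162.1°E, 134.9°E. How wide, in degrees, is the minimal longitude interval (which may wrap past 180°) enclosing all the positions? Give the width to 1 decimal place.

106.3°

Sort the longitudes: -178.1°, -162.7°, -149.3°, -141.0°, -118.8°, +134.9°, +144.4°, +162.1°.
Eastward gaps between consecutive values (wrapping around): 15.4°, 13.4°, 8.3°, 22.2°, 253.7°, 9.5°, 17.7°, 19.8°.
Largest gap = 253.7° ⇒ minimal covering band is its complement: 360° − 253.7° = 106.3°.
Band runs from +134.9° eastward to -118.8°, crossing the antimeridian.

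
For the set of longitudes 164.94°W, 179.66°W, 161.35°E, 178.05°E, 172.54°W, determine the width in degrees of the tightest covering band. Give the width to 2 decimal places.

Sort the longitudes: -179.66°, -172.54°, -164.94°, +161.35°, +178.05°.
Eastward gaps between consecutive values (wrapping around): 7.12°, 7.60°, 326.29°, 16.70°, 2.29°.
Largest gap = 326.29° ⇒ minimal covering band is its complement: 360° − 326.29° = 33.71°.
Band runs from +161.35° eastward to -164.94°, crossing the antimeridian.

33.71°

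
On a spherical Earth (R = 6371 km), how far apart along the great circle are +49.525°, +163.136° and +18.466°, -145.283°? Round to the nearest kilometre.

5718 km

Δλ = -145.283 − 163.136 = -308.419°; wrapped into (−180°, 180°]: 51.581°.
Δφ = 18.466 − 49.525 = -31.059°.
a = sin²(Δφ/2) + cos φ₁ · cos φ₂ · sin²(Δλ/2) = 0.188230.
c = 2·atan2(√a, √(1−a)) = 0.89753 rad → d = 6371·c ≈ 5718.19 km.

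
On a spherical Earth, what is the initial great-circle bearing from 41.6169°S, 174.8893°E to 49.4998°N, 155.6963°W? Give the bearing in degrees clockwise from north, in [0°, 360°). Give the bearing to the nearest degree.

Δλ = -155.6963 − 174.8893 = -330.5856°; wrapped into (−180°, 180°]: 29.4144°.
θ = atan2( sin Δλ · cos φ₂ , cos φ₁ · sin φ₂ − sin φ₁ · cos φ₂ · cos Δλ )
  = atan2(0.31896, 0.94421) = 18.665° → normalised to [0°, 360°): 18.665°.

19°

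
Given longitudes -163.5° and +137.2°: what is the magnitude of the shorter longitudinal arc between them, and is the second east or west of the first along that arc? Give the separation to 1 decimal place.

Raw difference: 137.2 − -163.5 = 300.7°.
Normalise into (−180°, 180°]: 300.7° − 360° = -59.3°.
Negative ⇒ the second point lies to the west; separation 59.3°.

59.3° west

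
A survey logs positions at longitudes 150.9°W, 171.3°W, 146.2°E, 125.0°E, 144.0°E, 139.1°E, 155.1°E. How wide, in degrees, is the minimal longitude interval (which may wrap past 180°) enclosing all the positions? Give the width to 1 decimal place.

84.1°

Sort the longitudes: -171.3°, -150.9°, +125.0°, +139.1°, +144.0°, +146.2°, +155.1°.
Eastward gaps between consecutive values (wrapping around): 20.4°, 275.9°, 14.1°, 4.9°, 2.2°, 8.9°, 33.6°.
Largest gap = 275.9° ⇒ minimal covering band is its complement: 360° − 275.9° = 84.1°.
Band runs from +125.0° eastward to -150.9°, crossing the antimeridian.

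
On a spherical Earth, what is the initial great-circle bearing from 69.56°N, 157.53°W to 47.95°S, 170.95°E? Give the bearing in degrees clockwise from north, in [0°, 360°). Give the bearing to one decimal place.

203.8°

Δλ = 170.95 − -157.53 = 328.48°; wrapped into (−180°, 180°]: -31.52°.
θ = atan2( sin Δλ · cos φ₂ , cos φ₁ · sin φ₂ − sin φ₁ · cos φ₂ · cos Δλ )
  = atan2(-0.35016, -0.79433) = -156.211° → normalised to [0°, 360°): 203.789°.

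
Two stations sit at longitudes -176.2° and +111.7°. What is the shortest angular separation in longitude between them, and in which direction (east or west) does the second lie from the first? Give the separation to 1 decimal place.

72.1° west

Raw difference: 111.7 − -176.2 = 287.9°.
Normalise into (−180°, 180°]: 287.9° − 360° = -72.1°.
Negative ⇒ the second point lies to the west; separation 72.1°.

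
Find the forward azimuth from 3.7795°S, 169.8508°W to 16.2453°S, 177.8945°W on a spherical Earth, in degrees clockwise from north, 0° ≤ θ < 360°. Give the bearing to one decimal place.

211.8°

Δλ = -177.8945 − -169.8508 = -8.0437°.
θ = atan2( sin Δλ · cos φ₂ , cos φ₁ · sin φ₂ − sin φ₁ · cos φ₂ · cos Δλ )
  = atan2(-0.13434, -0.21648) = -148.177° → normalised to [0°, 360°): 211.823°.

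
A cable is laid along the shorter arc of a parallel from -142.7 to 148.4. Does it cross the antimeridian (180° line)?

Naïve |148.4 − -142.7| = 291.1° > 180°, so the shorter arc goes the other way round — across 180°.
Signed shortest Δλ = ((148.4 − -142.7 + 180) mod 360) − 180 = -68.9°.
Going west by 68.9° from -142.7° passes through 180° before reaching +148.4°.

Yes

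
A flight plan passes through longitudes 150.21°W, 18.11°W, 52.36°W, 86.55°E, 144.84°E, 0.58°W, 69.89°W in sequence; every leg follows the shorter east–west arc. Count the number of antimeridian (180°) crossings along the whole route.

0

Leg 1: -150.21° → -18.11°, shortest Δλ = 132.1° (east) — does not cross 180°.
Leg 2: -18.11° → -52.36°, shortest Δλ = -34.25° (west) — does not cross 180°.
Leg 3: -52.36° → +86.55°, shortest Δλ = 138.91° (east) — does not cross 180°.
Leg 4: +86.55° → +144.84°, shortest Δλ = 58.29° (east) — does not cross 180°.
Leg 5: +144.84° → -0.58°, shortest Δλ = -145.42° (west) — does not cross 180°.
Leg 6: -0.58° → -69.89°, shortest Δλ = -69.31° (west) — does not cross 180°.
Total crossings: 0.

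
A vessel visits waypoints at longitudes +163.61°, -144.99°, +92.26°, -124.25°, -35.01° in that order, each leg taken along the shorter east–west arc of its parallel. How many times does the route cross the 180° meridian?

3

Leg 1: +163.61° → -144.99°, shortest Δλ = 51.4° (east) — crosses 180°.
Leg 2: -144.99° → +92.26°, shortest Δλ = -122.75° (west) — crosses 180°.
Leg 3: +92.26° → -124.25°, shortest Δλ = 143.49° (east) — crosses 180°.
Leg 4: -124.25° → -35.01°, shortest Δλ = 89.24° (east) — does not cross 180°.
Total crossings: 3.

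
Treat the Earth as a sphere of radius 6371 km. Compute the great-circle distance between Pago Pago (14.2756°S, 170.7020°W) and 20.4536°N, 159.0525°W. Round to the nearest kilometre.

Δλ = -159.0525 − -170.7020 = 11.6495°.
Δφ = 20.4536 − -14.2756 = 34.7292°.
a = sin²(Δφ/2) + cos φ₁ · cos φ₂ · sin²(Δλ/2) = 0.098425.
c = 2·atan2(√a, √(1−a)) = 0.63823 rad → d = 6371·c ≈ 4066.18 km.

4066 km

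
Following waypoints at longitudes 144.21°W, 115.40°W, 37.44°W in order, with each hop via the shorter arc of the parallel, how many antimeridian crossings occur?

0

Leg 1: -144.21° → -115.40°, shortest Δλ = 28.81° (east) — does not cross 180°.
Leg 2: -115.40° → -37.44°, shortest Δλ = 77.96° (east) — does not cross 180°.
Total crossings: 0.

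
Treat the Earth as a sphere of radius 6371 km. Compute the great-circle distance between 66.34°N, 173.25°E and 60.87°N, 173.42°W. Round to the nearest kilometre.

893 km

Δλ = -173.42 − 173.25 = -346.67°; wrapped into (−180°, 180°]: 13.33°.
Δφ = 60.87 − 66.34 = -5.47°.
a = sin²(Δφ/2) + cos φ₁ · cos φ₂ · sin²(Δλ/2) = 0.004908.
c = 2·atan2(√a, √(1−a)) = 0.14024 rad → d = 6371·c ≈ 893.44 km.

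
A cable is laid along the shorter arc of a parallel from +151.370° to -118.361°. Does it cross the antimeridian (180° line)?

Yes

Naïve |-118.361 − 151.370| = 269.731° > 180°, so the shorter arc goes the other way round — across 180°.
Signed shortest Δλ = ((-118.361 − 151.370 + 180) mod 360) − 180 = 90.269°.
Going east by 90.269° from +151.370° passes through 180° before reaching -118.361°.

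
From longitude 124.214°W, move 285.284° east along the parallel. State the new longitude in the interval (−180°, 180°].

Start at -124.214°; shift +285.284° → +161.070°.
+161.070° already lies in (−180°, 180°].

161.070°E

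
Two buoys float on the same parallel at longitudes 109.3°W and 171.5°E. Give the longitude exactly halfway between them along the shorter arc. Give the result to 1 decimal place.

148.9°W

Signed shortest Δλ from -109.3° to +171.5° is -79.2°.
Midpoint longitude = -109.3° + (-79.2°)/2 = -109.3° − 39.6° = -148.9°.
(The naïve average (-109.3 + +171.5)/2 = 31.1° is on the wrong side of the globe.)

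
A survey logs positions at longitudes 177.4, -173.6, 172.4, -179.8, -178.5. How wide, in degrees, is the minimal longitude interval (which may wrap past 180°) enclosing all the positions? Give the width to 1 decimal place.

Sort the longitudes: -179.8°, -178.5°, -173.6°, +172.4°, +177.4°.
Eastward gaps between consecutive values (wrapping around): 1.3°, 4.9°, 346.0°, 5.0°, 2.8°.
Largest gap = 346.0° ⇒ minimal covering band is its complement: 360° − 346.0° = 14.0°.
Band runs from +172.4° eastward to -173.6°, crossing the antimeridian.

14.0°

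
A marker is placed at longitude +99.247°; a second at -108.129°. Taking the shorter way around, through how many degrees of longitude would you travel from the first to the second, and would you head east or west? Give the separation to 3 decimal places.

152.624° east

Raw difference: -108.129 − 99.247 = -207.376°.
Normalise into (−180°, 180°]: -207.376° + 360° = 152.624°.
Positive ⇒ the second point lies to the east; separation 152.624°.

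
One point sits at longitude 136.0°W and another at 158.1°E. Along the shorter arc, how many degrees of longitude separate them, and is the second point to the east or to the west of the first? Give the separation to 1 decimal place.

Raw difference: 158.1 − -136.0 = 294.1°.
Normalise into (−180°, 180°]: 294.1° − 360° = -65.9°.
Negative ⇒ the second point lies to the west; separation 65.9°.

65.9° west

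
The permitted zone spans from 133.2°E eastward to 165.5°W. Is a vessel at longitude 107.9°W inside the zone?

Band width going east from +133.2° to -165.5°: ((-165.5 − 133.2) mod 360) = 61.3°.
Offset of -107.9° east of the west edge: ((-107.9 − 133.2) mod 360) = 118.9°.
118.9° > 61.3° ⇒ outside.

No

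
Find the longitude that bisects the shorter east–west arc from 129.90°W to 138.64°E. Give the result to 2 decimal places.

175.63°W

Signed shortest Δλ from -129.90° to +138.64° is -91.46°.
Midpoint longitude = -129.90° + (-91.46°)/2 = -129.90° − 45.73° = -175.63°.
(The naïve average (-129.90 + +138.64)/2 = 4.37° is on the wrong side of the globe.)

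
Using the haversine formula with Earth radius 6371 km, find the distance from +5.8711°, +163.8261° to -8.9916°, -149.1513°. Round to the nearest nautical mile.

2952 nmi

Δλ = -149.1513 − 163.8261 = -312.9774°; wrapped into (−180°, 180°]: 47.0226°.
Δφ = -8.9916 − 5.8711 = -14.8627°.
a = sin²(Δφ/2) + cos φ₁ · cos φ₂ · sin²(Δλ/2) = 0.173093.
c = 2·atan2(√a, √(1−a)) = 0.85818 rad → d = 6371·c ≈ 5467.48 km ≈ 2952.20 nmi.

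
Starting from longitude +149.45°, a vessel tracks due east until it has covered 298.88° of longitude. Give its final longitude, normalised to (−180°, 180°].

Start at +149.45°; shift +298.88° → +448.33°.
+448.33° lies outside (−180°, 180°]; subtract 360° → +88.33°.

+88.33°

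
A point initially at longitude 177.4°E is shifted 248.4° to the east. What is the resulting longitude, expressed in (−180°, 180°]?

Start at +177.4°; shift +248.4° → +425.8°.
+425.8° lies outside (−180°, 180°]; subtract 360° → +65.8°.

65.8°E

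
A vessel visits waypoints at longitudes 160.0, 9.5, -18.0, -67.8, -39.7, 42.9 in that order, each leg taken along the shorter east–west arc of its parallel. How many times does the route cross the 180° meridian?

0

Leg 1: +160.0° → +9.5°, shortest Δλ = -150.5° (west) — does not cross 180°.
Leg 2: +9.5° → -18.0°, shortest Δλ = -27.5° (west) — does not cross 180°.
Leg 3: -18.0° → -67.8°, shortest Δλ = -49.8° (west) — does not cross 180°.
Leg 4: -67.8° → -39.7°, shortest Δλ = 28.1° (east) — does not cross 180°.
Leg 5: -39.7° → +42.9°, shortest Δλ = 82.6° (east) — does not cross 180°.
Total crossings: 0.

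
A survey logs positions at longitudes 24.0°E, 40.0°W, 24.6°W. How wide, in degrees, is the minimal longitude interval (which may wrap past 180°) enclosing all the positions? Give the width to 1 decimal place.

64.0°

Sort the longitudes: -40.0°, -24.6°, +24.0°.
Eastward gaps between consecutive values (wrapping around): 15.4°, 48.6°, 296.0°.
Largest gap = 296.0° ⇒ minimal covering band is its complement: 360° − 296.0° = 64.0°.
Band runs from -40.0° eastward to +24.0°.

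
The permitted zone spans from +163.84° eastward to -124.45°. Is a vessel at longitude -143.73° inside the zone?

Yes

Band width going east from +163.84° to -124.45°: ((-124.45 − 163.84) mod 360) = 71.71°.
Offset of -143.73° east of the west edge: ((-143.73 − 163.84) mod 360) = 52.43°.
52.43° ≤ 71.71° ⇒ inside.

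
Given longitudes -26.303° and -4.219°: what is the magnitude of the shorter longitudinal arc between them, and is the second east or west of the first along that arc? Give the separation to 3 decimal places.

22.084° east

Raw difference: -4.219 − -26.303 = 22.084°.
Normalise into (−180°, 180°]: 22.084° stays 22.084°.
Positive ⇒ the second point lies to the east; separation 22.084°.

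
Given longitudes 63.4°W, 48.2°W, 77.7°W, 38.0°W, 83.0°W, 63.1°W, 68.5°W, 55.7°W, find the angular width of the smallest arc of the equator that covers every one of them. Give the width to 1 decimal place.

Sort the longitudes: -83.0°, -77.7°, -68.5°, -63.4°, -63.1°, -55.7°, -48.2°, -38.0°.
Eastward gaps between consecutive values (wrapping around): 5.3°, 9.2°, 5.1°, 0.3°, 7.4°, 7.5°, 10.2°, 315.0°.
Largest gap = 315.0° ⇒ minimal covering band is its complement: 360° − 315.0° = 45.0°.
Band runs from -83.0° eastward to -38.0°.

45.0°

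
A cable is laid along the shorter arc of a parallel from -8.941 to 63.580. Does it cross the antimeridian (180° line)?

No

Signed shortest Δλ = ((63.580 − -8.941 + 180) mod 360) − 180 = 72.521°.
Going east by 72.521° from -8.941° reaches +63.580° without touching 180°.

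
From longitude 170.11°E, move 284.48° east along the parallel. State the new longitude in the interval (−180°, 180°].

Start at +170.11°; shift +284.48° → +454.59°.
+454.59° lies outside (−180°, 180°]; subtract 360° → +94.59°.

94.59°E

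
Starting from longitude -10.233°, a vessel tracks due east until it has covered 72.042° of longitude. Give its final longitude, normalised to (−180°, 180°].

+61.809°

Start at -10.233°; shift +72.042° → +61.809°.
+61.809° already lies in (−180°, 180°].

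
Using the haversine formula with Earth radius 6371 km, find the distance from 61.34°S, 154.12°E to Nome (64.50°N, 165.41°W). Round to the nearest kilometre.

Δλ = -165.41 − 154.12 = -319.53°; wrapped into (−180°, 180°]: 40.47°.
Δφ = 64.50 − -61.34 = 125.84°.
a = sin²(Δφ/2) + cos φ₁ · cos φ₂ · sin²(Δλ/2) = 0.817462.
c = 2·atan2(√a, √(1−a)) = 2.25871 rad → d = 6371·c ≈ 14390.22 km.

14390 km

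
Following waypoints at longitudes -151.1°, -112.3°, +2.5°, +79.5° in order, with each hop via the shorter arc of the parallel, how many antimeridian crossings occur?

Leg 1: -151.1° → -112.3°, shortest Δλ = 38.8° (east) — does not cross 180°.
Leg 2: -112.3° → +2.5°, shortest Δλ = 114.8° (east) — does not cross 180°.
Leg 3: +2.5° → +79.5°, shortest Δλ = 77.0° (east) — does not cross 180°.
Total crossings: 0.

0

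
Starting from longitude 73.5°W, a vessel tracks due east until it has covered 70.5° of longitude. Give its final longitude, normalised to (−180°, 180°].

3.0°W

Start at -73.5°; shift +70.5° → -3.0°.
-3.0° already lies in (−180°, 180°].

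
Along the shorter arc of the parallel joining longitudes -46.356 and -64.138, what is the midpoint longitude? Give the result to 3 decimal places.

-55.247°

Signed shortest Δλ from -46.356° to -64.138° is -17.782°.
Midpoint longitude = -46.356° + (-17.782°)/2 = -46.356° − 8.891° = -55.247°.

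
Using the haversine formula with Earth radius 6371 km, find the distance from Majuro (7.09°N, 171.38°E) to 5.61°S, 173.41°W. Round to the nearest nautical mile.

Δλ = -173.41 − 171.38 = -344.79°; wrapped into (−180°, 180°]: 15.21°.
Δφ = -5.61 − 7.09 = -12.70°.
a = sin²(Δφ/2) + cos φ₁ · cos φ₂ · sin²(Δλ/2) = 0.029530.
c = 2·atan2(√a, √(1−a)) = 0.34540 rad → d = 6371·c ≈ 2200.55 km ≈ 1188.20 nmi.

1188 nmi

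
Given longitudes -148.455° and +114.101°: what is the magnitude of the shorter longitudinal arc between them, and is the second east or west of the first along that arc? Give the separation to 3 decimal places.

97.444° west

Raw difference: 114.101 − -148.455 = 262.556°.
Normalise into (−180°, 180°]: 262.556° − 360° = -97.444°.
Negative ⇒ the second point lies to the west; separation 97.444°.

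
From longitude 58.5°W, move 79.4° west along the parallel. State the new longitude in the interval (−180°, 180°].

137.9°W

Start at -58.5°; shift −79.4° → -137.9°.
-137.9° already lies in (−180°, 180°].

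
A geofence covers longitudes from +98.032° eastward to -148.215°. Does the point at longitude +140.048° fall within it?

Yes

Band width going east from +98.032° to -148.215°: ((-148.215 − 98.032) mod 360) = 113.753°.
Offset of +140.048° east of the west edge: ((140.048 − 98.032) mod 360) = 42.016°.
42.016° ≤ 113.753° ⇒ inside.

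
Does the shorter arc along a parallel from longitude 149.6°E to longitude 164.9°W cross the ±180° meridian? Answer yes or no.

Yes

Naïve |-164.9 − 149.6| = 314.5° > 180°, so the shorter arc goes the other way round — across 180°.
Signed shortest Δλ = ((-164.9 − 149.6 + 180) mod 360) − 180 = 45.5°.
Going east by 45.5° from +149.6° passes through 180° before reaching -164.9°.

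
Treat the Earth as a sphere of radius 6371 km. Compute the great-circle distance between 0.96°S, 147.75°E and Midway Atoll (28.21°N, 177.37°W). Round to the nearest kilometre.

4933 km

Δλ = -177.37 − 147.75 = -325.12°; wrapped into (−180°, 180°]: 34.88°.
Δφ = 28.21 − -0.96 = 29.17°.
a = sin²(Δφ/2) + cos φ₁ · cos φ₂ · sin²(Δλ/2) = 0.142555.
c = 2·atan2(√a, √(1−a)) = 0.77433 rad → d = 6371·c ≈ 4933.26 km.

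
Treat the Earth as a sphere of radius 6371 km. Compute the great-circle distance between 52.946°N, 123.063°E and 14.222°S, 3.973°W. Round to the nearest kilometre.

13702 km

Δλ = -3.973 − 123.063 = -127.036°.
Δφ = -14.222 − 52.946 = -67.168°.
a = sin²(Δφ/2) + cos φ₁ · cos φ₂ · sin²(Δλ/2) = 0.773941.
c = 2·atan2(√a, √(1−a)) = 2.15063 rad → d = 6371·c ≈ 13701.64 km.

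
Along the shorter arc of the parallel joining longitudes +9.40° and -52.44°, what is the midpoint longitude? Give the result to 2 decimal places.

Signed shortest Δλ from +9.40° to -52.44° is -61.84°.
Midpoint longitude = +9.40° + (-61.84°)/2 = +9.40° − 30.92° = -21.52°.

-21.52°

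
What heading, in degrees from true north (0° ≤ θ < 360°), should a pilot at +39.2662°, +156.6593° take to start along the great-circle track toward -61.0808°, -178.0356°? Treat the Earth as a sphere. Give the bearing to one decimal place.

167.8°

Δλ = -178.0356 − 156.6593 = -334.6949°; wrapped into (−180°, 180°]: 25.3051°.
θ = atan2( sin Δλ · cos φ₂ , cos φ₁ · sin φ₂ − sin φ₁ · cos φ₂ · cos Δλ )
  = atan2(0.20670, -0.95437) = 167.780° → normalised to [0°, 360°): 167.780°.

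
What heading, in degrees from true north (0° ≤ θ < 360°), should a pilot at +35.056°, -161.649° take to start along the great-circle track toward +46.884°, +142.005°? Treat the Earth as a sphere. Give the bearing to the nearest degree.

304°

Δλ = 142.005 − -161.649 = 303.654°; wrapped into (−180°, 180°]: -56.346°.
θ = atan2( sin Δλ · cos φ₂ , cos φ₁ · sin φ₂ − sin φ₁ · cos φ₂ · cos Δλ )
  = atan2(-0.56893, 0.37999) = -56.261° → normalised to [0°, 360°): 303.739°.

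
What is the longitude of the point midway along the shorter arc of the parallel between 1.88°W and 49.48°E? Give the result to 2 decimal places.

23.80°E

Signed shortest Δλ from -1.88° to +49.48° is +51.36°.
Midpoint longitude = -1.88° + (+51.36°)/2 = -1.88° + 25.68° = +23.80°.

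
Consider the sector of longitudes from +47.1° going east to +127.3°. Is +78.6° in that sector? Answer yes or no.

Band width going east from +47.1° to +127.3°: ((127.3 − 47.1) mod 360) = 80.2°.
Offset of +78.6° east of the west edge: ((78.6 − 47.1) mod 360) = 31.5°.
31.5° ≤ 80.2° ⇒ inside.

Yes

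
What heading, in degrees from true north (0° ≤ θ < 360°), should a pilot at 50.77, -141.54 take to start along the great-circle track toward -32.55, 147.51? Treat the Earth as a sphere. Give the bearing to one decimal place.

Δλ = 147.51 − -141.54 = 289.05°; wrapped into (−180°, 180°]: -70.95°.
θ = atan2( sin Δλ · cos φ₂ , cos φ₁ · sin φ₂ − sin φ₁ · cos φ₂ · cos Δλ )
  = atan2(-0.79676, -0.55339) = -124.782° → normalised to [0°, 360°): 235.218°.

235.2°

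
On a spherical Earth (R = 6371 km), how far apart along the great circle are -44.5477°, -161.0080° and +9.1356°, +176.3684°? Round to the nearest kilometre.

6388 km

Δλ = 176.3684 − -161.0080 = 337.3764°; wrapped into (−180°, 180°]: -22.6236°.
Δφ = 9.1356 − -44.5477 = 53.6833°.
a = sin²(Δφ/2) + cos φ₁ · cos φ₂ · sin²(Δλ/2) = 0.230947.
c = 2·atan2(√a, √(1−a)) = 1.00261 rad → d = 6371·c ≈ 6387.62 km.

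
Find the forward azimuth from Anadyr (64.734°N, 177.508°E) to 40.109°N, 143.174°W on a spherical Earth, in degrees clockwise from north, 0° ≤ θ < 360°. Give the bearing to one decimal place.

Δλ = -143.174 − 177.508 = -320.682°; wrapped into (−180°, 180°]: 39.318°.
θ = atan2( sin Δλ · cos φ₂ , cos φ₁ · sin φ₂ − sin φ₁ · cos φ₂ · cos Δλ )
  = atan2(0.48461, -0.26012) = 118.225° → normalised to [0°, 360°): 118.225°.

118.2°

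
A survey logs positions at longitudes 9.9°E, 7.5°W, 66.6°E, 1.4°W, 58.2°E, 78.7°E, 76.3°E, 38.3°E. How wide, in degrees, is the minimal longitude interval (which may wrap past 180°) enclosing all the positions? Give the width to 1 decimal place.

Sort the longitudes: -7.5°, -1.4°, +9.9°, +38.3°, +58.2°, +66.6°, +76.3°, +78.7°.
Eastward gaps between consecutive values (wrapping around): 6.1°, 11.3°, 28.4°, 19.9°, 8.4°, 9.7°, 2.4°, 273.8°.
Largest gap = 273.8° ⇒ minimal covering band is its complement: 360° − 273.8° = 86.2°.
Band runs from -7.5° eastward to +78.7°.

86.2°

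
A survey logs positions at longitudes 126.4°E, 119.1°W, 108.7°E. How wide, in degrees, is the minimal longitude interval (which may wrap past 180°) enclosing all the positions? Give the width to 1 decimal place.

Sort the longitudes: -119.1°, +108.7°, +126.4°.
Eastward gaps between consecutive values (wrapping around): 227.8°, 17.7°, 114.5°.
Largest gap = 227.8° ⇒ minimal covering band is its complement: 360° − 227.8° = 132.2°.
Band runs from +108.7° eastward to -119.1°, crossing the antimeridian.

132.2°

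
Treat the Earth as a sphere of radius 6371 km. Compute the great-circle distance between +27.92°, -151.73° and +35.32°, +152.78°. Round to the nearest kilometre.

5251 km

Δλ = 152.78 − -151.73 = 304.51°; wrapped into (−180°, 180°]: -55.49°.
Δφ = 35.32 − 27.92 = 7.40°.
a = sin²(Δφ/2) + cos φ₁ · cos φ₂ · sin²(Δλ/2) = 0.160415.
c = 2·atan2(√a, √(1−a)) = 0.82417 rad → d = 6371·c ≈ 5250.76 km.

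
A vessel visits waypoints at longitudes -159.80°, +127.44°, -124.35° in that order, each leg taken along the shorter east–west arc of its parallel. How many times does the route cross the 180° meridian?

Leg 1: -159.80° → +127.44°, shortest Δλ = -72.76° (west) — crosses 180°.
Leg 2: +127.44° → -124.35°, shortest Δλ = 108.21° (east) — crosses 180°.
Total crossings: 2.

2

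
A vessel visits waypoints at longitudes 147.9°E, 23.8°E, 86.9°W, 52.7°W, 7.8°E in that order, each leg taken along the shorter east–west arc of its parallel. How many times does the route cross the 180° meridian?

0

Leg 1: +147.9° → +23.8°, shortest Δλ = -124.1° (west) — does not cross 180°.
Leg 2: +23.8° → -86.9°, shortest Δλ = -110.7° (west) — does not cross 180°.
Leg 3: -86.9° → -52.7°, shortest Δλ = 34.2° (east) — does not cross 180°.
Leg 4: -52.7° → +7.8°, shortest Δλ = 60.5° (east) — does not cross 180°.
Total crossings: 0.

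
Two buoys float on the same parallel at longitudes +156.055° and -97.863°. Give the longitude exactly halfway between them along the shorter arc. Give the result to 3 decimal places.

Signed shortest Δλ from +156.055° to -97.863° is +106.082°.
Midpoint longitude = +156.055° + (+106.082°)/2 = +156.055° + 53.041° = +209.096°.
Normalise into (−180°, 180°]: -150.904°.
(The naïve average (+156.055 + -97.863)/2 = 29.096° is on the wrong side of the globe.)

-150.904°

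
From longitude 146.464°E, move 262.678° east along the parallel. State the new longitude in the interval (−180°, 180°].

Start at +146.464°; shift +262.678° → +409.142°.
+409.142° lies outside (−180°, 180°]; subtract 360° → +49.142°.

49.142°E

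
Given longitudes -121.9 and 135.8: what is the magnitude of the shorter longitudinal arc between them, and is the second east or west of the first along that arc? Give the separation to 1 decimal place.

Raw difference: 135.8 − -121.9 = 257.7°.
Normalise into (−180°, 180°]: 257.7° − 360° = -102.3°.
Negative ⇒ the second point lies to the west; separation 102.3°.

102.3° west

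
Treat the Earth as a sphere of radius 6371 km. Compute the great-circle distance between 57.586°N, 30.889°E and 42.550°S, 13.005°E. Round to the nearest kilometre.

11258 km

Δλ = 13.005 − 30.889 = -17.884°.
Δφ = -42.550 − 57.586 = -100.136°.
a = sin²(Δφ/2) + cos φ₁ · cos φ₂ · sin²(Δλ/2) = 0.597533.
c = 2·atan2(√a, √(1−a)) = 1.76712 rad → d = 6371·c ≈ 11258.33 km.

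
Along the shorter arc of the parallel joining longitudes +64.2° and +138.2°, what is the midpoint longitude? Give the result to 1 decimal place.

+101.2°

Signed shortest Δλ from +64.2° to +138.2° is +74.0°.
Midpoint longitude = +64.2° + (+74.0°)/2 = +64.2° + 37.0° = +101.2°.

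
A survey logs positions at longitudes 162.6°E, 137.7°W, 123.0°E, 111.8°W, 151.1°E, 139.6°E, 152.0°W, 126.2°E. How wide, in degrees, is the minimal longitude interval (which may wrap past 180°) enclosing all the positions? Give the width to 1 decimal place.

Sort the longitudes: -152.0°, -137.7°, -111.8°, +123.0°, +126.2°, +139.6°, +151.1°, +162.6°.
Eastward gaps between consecutive values (wrapping around): 14.3°, 25.9°, 234.8°, 3.2°, 13.4°, 11.5°, 11.5°, 45.4°.
Largest gap = 234.8° ⇒ minimal covering band is its complement: 360° − 234.8° = 125.2°.
Band runs from +123.0° eastward to -111.8°, crossing the antimeridian.

125.2°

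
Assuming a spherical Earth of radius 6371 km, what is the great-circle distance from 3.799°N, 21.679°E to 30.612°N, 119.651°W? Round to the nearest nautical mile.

7778 nmi

Δλ = -119.651 − 21.679 = -141.330°.
Δφ = 30.612 − 3.799 = 26.813°.
a = sin²(Δφ/2) + cos φ₁ · cos φ₂ · sin²(Δλ/2) = 0.818366.
c = 2·atan2(√a, √(1−a)) = 2.26105 rad → d = 6371·c ≈ 14405.14 km ≈ 7778.15 nmi.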